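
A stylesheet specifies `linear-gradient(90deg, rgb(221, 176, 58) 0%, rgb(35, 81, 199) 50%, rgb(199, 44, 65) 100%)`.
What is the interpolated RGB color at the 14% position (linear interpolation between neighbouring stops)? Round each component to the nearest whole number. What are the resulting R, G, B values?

14% lies between the 0% and 50% stops, so the local fraction is t = (14 − 0)/(50 − 0) = 14/50 ≈ 0.28.
R = 221 + 0.28 × (35 − 221) = 168.92 → 169
G = 176 + 0.28 × (81 − 176) = 149.4 → 149
B = 58 + 0.28 × (199 − 58) = 97.48 → 97

(169, 149, 97)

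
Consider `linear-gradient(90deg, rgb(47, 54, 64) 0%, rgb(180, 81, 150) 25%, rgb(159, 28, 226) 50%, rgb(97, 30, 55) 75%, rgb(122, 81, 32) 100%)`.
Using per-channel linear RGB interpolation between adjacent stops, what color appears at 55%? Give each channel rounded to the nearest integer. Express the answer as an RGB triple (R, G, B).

(147, 28, 192)

55% lies between the 50% and 75% stops, so the local fraction is t = (55 − 50)/(75 − 50) = 5/25 ≈ 0.2.
R = 159 + 0.2 × (97 − 159) = 146.6 → 147
G = 28 + 0.2 × (30 − 28) = 28.4 → 28
B = 226 + 0.2 × (55 − 226) = 191.8 → 192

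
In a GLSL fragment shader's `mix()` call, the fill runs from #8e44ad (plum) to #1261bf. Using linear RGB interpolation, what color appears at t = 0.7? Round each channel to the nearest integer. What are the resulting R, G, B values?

(55, 88, 186)

#8e44ad → (142, 68, 173); #1261bf → (18, 97, 191).
R = 142 + 0.7 × (18 − 142) = 142 + 0.7 × -124 = 55.2 → 55
G = 68 + 0.7 × (97 − 68) = 68 + 0.7 × 29 = 88.3 → 88
B = 173 + 0.7 × (191 − 173) = 173 + 0.7 × 18 = 185.6 → 186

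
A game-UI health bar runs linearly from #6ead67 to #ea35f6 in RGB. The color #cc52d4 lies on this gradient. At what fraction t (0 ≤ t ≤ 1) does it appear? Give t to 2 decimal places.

0.76

Invert the lerp on the B channel (largest span, 143): t = (212 − 103) / (246 − 103) = 109/143 = 0.76224.
Check on R: (204 − 110)/(234 − 110) = 0.7581 ✓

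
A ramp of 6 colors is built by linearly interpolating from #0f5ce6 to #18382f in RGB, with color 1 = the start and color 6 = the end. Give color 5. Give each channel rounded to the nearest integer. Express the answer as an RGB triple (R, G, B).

(22, 63, 84)

With 6 swatches and endpoints inclusive, swatch 5 sits at t = (5 − 1)/(6 − 1) = 4/5 ≈ 0.8.
#0f5ce6 → (15, 92, 230); #18382f → (24, 56, 47).
R = 15 + 0.8 × (24 − 15) = 22.2 → 22
G = 92 + 0.8 × (56 − 92) = 63.2 → 63
B = 230 + 0.8 × (47 − 230) = 83.6 → 84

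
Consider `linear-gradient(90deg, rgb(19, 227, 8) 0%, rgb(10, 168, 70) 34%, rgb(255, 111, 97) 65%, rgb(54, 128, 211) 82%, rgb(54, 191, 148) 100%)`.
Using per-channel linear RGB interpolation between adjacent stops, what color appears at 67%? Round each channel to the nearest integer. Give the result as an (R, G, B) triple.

(231, 113, 110)

67% lies between the 65% and 82% stops, so the local fraction is t = (67 − 65)/(82 − 65) = 2/17 ≈ 0.1176.
R = 255 + 0.1176 × (54 − 255) = 231.362 → 231
G = 111 + 0.1176 × (128 − 111) = 112.999 → 113
B = 97 + 0.1176 × (211 − 97) = 110.406 → 110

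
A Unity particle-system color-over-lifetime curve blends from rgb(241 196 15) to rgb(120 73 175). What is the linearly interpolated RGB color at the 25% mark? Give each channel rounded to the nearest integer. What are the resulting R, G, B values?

(211, 165, 55)

25% corresponds to t = 0.25.
R = 241 + 0.25 × (120 − 241) = 241 + 0.25 × -121 = 210.75 → 211
G = 196 + 0.25 × (73 − 196) = 196 + 0.25 × -123 = 165.25 → 165
B = 15 + 0.25 × (175 − 15) = 15 + 0.25 × 160 = 55 → 55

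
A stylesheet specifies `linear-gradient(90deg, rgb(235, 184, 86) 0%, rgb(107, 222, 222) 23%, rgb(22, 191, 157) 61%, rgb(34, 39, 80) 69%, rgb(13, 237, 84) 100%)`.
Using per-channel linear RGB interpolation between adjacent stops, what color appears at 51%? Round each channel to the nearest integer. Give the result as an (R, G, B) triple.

51% lies between the 23% and 61% stops, so the local fraction is t = (51 − 23)/(61 − 23) = 28/38 ≈ 0.7368.
R = 107 + 0.7368 × (22 − 107) = 44.372 → 44
G = 222 + 0.7368 × (191 − 222) = 199.159 → 199
B = 222 + 0.7368 × (157 − 222) = 174.108 → 174

(44, 199, 174)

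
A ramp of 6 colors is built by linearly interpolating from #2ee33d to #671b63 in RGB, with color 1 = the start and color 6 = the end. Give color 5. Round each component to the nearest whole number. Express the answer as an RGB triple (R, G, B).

(92, 67, 91)

With 6 swatches and endpoints inclusive, swatch 5 sits at t = (5 − 1)/(6 − 1) = 4/5 ≈ 0.8.
#2ee33d → (46, 227, 61); #671b63 → (103, 27, 99).
R = 46 + 0.8 × (103 − 46) = 91.6 → 92
G = 227 + 0.8 × (27 − 227) = 67 → 67
B = 61 + 0.8 × (99 − 61) = 91.4 → 91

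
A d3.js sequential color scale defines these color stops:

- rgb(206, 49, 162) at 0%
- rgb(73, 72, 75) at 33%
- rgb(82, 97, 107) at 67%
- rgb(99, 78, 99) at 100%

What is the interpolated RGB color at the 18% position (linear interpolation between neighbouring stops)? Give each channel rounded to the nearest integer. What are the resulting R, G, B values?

(133, 62, 115)

18% lies between the 0% and 33% stops, so the local fraction is t = (18 − 0)/(33 − 0) = 18/33 ≈ 0.5455.
R = 206 + 0.5455 × (73 − 206) = 133.448 → 133
G = 49 + 0.5455 × (72 − 49) = 61.547 → 62
B = 162 + 0.5455 × (75 − 162) = 114.541 → 115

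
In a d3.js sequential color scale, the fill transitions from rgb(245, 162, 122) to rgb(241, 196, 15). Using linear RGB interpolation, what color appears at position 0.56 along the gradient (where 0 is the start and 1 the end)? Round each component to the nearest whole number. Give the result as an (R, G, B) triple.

(243, 181, 62)

R = 245 + 0.56 × (241 − 245) = 245 + 0.56 × -4 = 242.76 → 243
G = 162 + 0.56 × (196 − 162) = 162 + 0.56 × 34 = 181.04 → 181
B = 122 + 0.56 × (15 − 122) = 122 + 0.56 × -107 = 62.08 → 62
So the blended color is (243, 181, 62), about #f3b53e.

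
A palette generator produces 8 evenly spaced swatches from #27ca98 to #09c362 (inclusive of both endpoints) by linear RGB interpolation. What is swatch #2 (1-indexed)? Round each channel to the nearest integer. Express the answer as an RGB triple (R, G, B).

With 8 swatches and endpoints inclusive, swatch 2 sits at t = (2 − 1)/(8 − 1) = 1/7 ≈ 0.1429.
#27ca98 → (39, 202, 152); #09c362 → (9, 195, 98).
R = 39 + 0.1429 × (9 − 39) = 34.713 → 35
G = 202 + 0.1429 × (195 − 202) = 201 → 201
B = 152 + 0.1429 × (98 − 152) = 144.283 → 144

(35, 201, 144)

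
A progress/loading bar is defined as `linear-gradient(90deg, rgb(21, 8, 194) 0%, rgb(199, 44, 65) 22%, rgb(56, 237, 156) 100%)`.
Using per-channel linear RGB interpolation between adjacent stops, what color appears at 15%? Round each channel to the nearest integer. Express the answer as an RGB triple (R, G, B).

(142, 33, 106)

15% lies between the 0% and 22% stops, so the local fraction is t = (15 − 0)/(22 − 0) = 15/22 ≈ 0.6818.
R = 21 + 0.6818 × (199 − 21) = 142.36 → 142
G = 8 + 0.6818 × (44 − 8) = 32.545 → 33
B = 194 + 0.6818 × (65 − 194) = 106.048 → 106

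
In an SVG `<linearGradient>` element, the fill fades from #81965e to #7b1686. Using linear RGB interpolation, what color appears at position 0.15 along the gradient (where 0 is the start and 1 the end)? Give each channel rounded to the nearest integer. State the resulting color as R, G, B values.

#81965e → (129, 150, 94); #7b1686 → (123, 22, 134).
R = 129 + 0.15 × (123 − 129) = 129 + 0.15 × -6 = 128.1 → 128
G = 150 + 0.15 × (22 − 150) = 150 + 0.15 × -128 = 130.8 → 131
B = 94 + 0.15 × (134 − 94) = 94 + 0.15 × 40 = 100 → 100
So the blended color is (128, 131, 100), about #808364.

(128, 131, 100)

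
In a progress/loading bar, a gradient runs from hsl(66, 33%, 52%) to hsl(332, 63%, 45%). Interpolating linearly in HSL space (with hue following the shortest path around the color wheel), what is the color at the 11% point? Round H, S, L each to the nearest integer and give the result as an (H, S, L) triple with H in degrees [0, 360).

(56, 36, 51)

Hue: 332 − 66 = 266°, but |266| > 180 so the shorter arc goes the other way: Δh = 266 − 360 = -94°.
H = 66 + 0.11 × (-94) = 55.66 → 56°
S = 33 + 0.11 × (63 − 33) = 36.3 → 36%
L = 52 + 0.11 × (45 − 52) = 51.23 → 51%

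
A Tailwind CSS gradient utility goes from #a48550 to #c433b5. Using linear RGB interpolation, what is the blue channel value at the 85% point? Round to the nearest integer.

166

B₁ = 80 (from #a48550), B₂ = 181 (from #c433b5).
B = 80 + 0.85 × (181 − 80) = 165.85 → 166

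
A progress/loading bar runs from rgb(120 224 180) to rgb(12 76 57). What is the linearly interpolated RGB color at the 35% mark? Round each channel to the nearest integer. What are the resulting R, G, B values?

35% corresponds to t = 0.35.
R = 120 + 0.35 × (12 − 120) = 120 + 0.35 × -108 = 82.2 → 82
G = 224 + 0.35 × (76 − 224) = 224 + 0.35 × -148 = 172.2 → 172
B = 180 + 0.35 × (57 − 180) = 180 + 0.35 × -123 = 136.95 → 137

(82, 172, 137)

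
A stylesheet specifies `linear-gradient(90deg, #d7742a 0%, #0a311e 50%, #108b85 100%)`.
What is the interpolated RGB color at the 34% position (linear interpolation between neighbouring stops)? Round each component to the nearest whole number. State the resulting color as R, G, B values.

(76, 70, 34)

34% lies between the 0% and 50% stops, so the local fraction is t = (34 − 0)/(50 − 0) = 34/50 ≈ 0.68.
#d7742a → (215, 116, 42); #0a311e → (10, 49, 30).
R = 215 + 0.68 × (10 − 215) = 75.6 → 76
G = 116 + 0.68 × (49 − 116) = 70.44 → 70
B = 42 + 0.68 × (30 − 42) = 33.84 → 34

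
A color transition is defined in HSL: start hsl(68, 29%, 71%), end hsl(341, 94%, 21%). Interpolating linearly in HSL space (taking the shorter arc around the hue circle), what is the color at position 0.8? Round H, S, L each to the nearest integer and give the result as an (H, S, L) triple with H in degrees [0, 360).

(358, 81, 31)

Hue: 341 − 68 = 273°, but |273| > 180 so the shorter arc goes the other way: Δh = 273 − 360 = -87°.
H = 68 + 0.8 × (-87) = -1.6 → -2 → -2 mod 360 = 358°
S = 29 + 0.8 × (94 − 29) = 81 → 81%
L = 71 + 0.8 × (21 − 71) = 31 → 31%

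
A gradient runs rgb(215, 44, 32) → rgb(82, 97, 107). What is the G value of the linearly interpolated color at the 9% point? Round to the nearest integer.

G = 44 + 0.09 × (97 − 44) = 48.77 → 49

49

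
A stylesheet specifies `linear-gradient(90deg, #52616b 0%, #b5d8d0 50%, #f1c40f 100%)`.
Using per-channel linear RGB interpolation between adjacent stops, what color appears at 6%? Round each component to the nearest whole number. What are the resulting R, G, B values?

(94, 111, 119)

6% lies between the 0% and 50% stops, so the local fraction is t = (6 − 0)/(50 − 0) = 6/50 ≈ 0.12.
#52616b → (82, 97, 107); #b5d8d0 → (181, 216, 208).
R = 82 + 0.12 × (181 − 82) = 93.88 → 94
G = 97 + 0.12 × (216 − 97) = 111.28 → 111
B = 107 + 0.12 × (208 − 107) = 119.12 → 119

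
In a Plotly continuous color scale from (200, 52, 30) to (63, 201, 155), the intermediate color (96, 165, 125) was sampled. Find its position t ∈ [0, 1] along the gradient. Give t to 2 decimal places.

Invert the lerp on the G channel (largest span, 149): t = (165 − 52) / (201 − 52) = 113/149 = 0.75839.
Check on R: (96 − 200)/(63 − 200) = 0.7591 ✓

0.76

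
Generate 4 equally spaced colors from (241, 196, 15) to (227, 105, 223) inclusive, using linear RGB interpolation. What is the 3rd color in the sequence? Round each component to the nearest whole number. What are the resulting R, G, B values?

With 4 swatches and endpoints inclusive, swatch 3 sits at t = (3 − 1)/(4 − 1) = 2/3 ≈ 0.6667.
R = 241 + 0.6667 × (227 − 241) = 231.666 → 232
G = 196 + 0.6667 × (105 − 196) = 135.33 → 135
B = 15 + 0.6667 × (223 − 15) = 153.674 → 154

(232, 135, 154)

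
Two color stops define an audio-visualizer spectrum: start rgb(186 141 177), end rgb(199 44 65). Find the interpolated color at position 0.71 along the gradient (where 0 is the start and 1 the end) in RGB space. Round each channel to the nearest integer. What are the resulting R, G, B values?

(195, 72, 97)

R = 186 + 0.71 × (199 − 186) = 186 + 0.71 × 13 = 195.23 → 195
G = 141 + 0.71 × (44 − 141) = 141 + 0.71 × -97 = 72.13 → 72
B = 177 + 0.71 × (65 − 177) = 177 + 0.71 × -112 = 97.48 → 97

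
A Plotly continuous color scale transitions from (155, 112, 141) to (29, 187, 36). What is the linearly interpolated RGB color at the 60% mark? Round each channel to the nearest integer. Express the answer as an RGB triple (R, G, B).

60% corresponds to t = 0.6.
R = 155 + 0.6 × (29 − 155) = 155 + 0.6 × -126 = 79.4 → 79
G = 112 + 0.6 × (187 − 112) = 112 + 0.6 × 75 = 157 → 157
B = 141 + 0.6 × (36 − 141) = 141 + 0.6 × -105 = 78 → 78

(79, 157, 78)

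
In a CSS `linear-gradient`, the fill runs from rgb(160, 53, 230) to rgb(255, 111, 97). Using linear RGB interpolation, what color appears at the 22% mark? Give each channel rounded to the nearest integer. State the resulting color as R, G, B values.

(181, 66, 201)

22% corresponds to t = 0.22.
R = 160 + 0.22 × (255 − 160) = 160 + 0.22 × 95 = 180.9 → 181
G = 53 + 0.22 × (111 − 53) = 53 + 0.22 × 58 = 65.76 → 66
B = 230 + 0.22 × (97 − 230) = 230 + 0.22 × -133 = 200.74 → 201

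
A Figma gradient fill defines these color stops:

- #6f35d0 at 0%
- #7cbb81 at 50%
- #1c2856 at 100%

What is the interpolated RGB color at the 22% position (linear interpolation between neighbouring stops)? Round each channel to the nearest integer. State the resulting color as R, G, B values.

(117, 112, 173)

22% lies between the 0% and 50% stops, so the local fraction is t = (22 − 0)/(50 − 0) = 22/50 ≈ 0.44.
#6f35d0 → (111, 53, 208); #7cbb81 → (124, 187, 129).
R = 111 + 0.44 × (124 − 111) = 116.72 → 117
G = 53 + 0.44 × (187 − 53) = 111.96 → 112
B = 208 + 0.44 × (129 − 208) = 173.24 → 173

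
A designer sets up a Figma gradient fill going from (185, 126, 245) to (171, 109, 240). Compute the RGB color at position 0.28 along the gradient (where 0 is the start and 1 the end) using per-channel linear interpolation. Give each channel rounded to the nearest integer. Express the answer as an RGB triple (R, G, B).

(181, 121, 244)

R = 185 + 0.28 × (171 − 185) = 185 + 0.28 × -14 = 181.08 → 181
G = 126 + 0.28 × (109 − 126) = 126 + 0.28 × -17 = 121.24 → 121
B = 245 + 0.28 × (240 − 245) = 245 + 0.28 × -5 = 243.6 → 244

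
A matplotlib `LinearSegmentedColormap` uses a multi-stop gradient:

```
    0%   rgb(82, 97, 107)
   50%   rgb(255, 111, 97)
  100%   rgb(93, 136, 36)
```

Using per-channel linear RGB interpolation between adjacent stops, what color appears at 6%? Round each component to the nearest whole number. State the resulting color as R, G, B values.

6% lies between the 0% and 50% stops, so the local fraction is t = (6 − 0)/(50 − 0) = 6/50 ≈ 0.12.
R = 82 + 0.12 × (255 − 82) = 102.76 → 103
G = 97 + 0.12 × (111 − 97) = 98.68 → 99
B = 107 + 0.12 × (97 − 107) = 105.8 → 106

(103, 99, 106)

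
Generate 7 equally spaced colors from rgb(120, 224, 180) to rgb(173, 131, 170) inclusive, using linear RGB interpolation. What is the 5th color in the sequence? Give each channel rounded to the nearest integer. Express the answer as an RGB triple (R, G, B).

(155, 162, 173)

With 7 swatches and endpoints inclusive, swatch 5 sits at t = (5 − 1)/(7 − 1) = 4/6 ≈ 0.6667.
R = 120 + 0.6667 × (173 − 120) = 155.335 → 155
G = 224 + 0.6667 × (131 − 224) = 161.997 → 162
B = 180 + 0.6667 × (170 − 180) = 173.333 → 173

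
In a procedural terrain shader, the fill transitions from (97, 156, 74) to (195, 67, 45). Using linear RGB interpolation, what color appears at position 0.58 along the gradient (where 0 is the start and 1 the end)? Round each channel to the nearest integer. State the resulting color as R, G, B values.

R = 97 + 0.58 × (195 − 97) = 97 + 0.58 × 98 = 153.84 → 154
G = 156 + 0.58 × (67 − 156) = 156 + 0.58 × -89 = 104.38 → 104
B = 74 + 0.58 × (45 − 74) = 74 + 0.58 × -29 = 57.18 → 57
So the blended color is (154, 104, 57), about #9a6839.

(154, 104, 57)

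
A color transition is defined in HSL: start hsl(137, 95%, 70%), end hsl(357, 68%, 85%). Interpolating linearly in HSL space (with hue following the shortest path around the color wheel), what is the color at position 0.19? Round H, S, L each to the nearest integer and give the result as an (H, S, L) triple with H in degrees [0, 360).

(110, 90, 73)

Hue: 357 − 137 = 220°, but |220| > 180 so the shorter arc goes the other way: Δh = 220 − 360 = -140°.
H = 137 + 0.19 × (-140) = 110.4 → 110°
S = 95 + 0.19 × (68 − 95) = 89.87 → 90%
L = 70 + 0.19 × (85 − 70) = 72.85 → 73%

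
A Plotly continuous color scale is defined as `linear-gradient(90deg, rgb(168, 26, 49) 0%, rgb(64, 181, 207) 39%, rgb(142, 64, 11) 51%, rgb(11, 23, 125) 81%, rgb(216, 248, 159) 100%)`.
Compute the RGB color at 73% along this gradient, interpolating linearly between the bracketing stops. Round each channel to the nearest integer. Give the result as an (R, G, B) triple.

(46, 34, 95)

73% lies between the 51% and 81% stops, so the local fraction is t = (73 − 51)/(81 − 51) = 22/30 ≈ 0.7333.
R = 142 + 0.7333 × (11 − 142) = 45.938 → 46
G = 64 + 0.7333 × (23 − 64) = 33.935 → 34
B = 11 + 0.7333 × (125 − 11) = 94.596 → 95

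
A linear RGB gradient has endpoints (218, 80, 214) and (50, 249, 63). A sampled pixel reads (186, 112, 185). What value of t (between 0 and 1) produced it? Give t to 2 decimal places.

Invert the lerp on the G channel (largest span, 169): t = (112 − 80) / (249 − 80) = 32/169 = 0.18935.
Check on R: (186 − 218)/(50 − 218) = 0.1905 ✓

0.19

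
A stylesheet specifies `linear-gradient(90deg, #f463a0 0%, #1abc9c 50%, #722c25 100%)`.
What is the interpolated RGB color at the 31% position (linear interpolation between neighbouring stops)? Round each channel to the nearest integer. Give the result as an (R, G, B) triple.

(109, 154, 158)

31% lies between the 0% and 50% stops, so the local fraction is t = (31 − 0)/(50 − 0) = 31/50 ≈ 0.62.
#f463a0 → (244, 99, 160); #1abc9c → (26, 188, 156).
R = 244 + 0.62 × (26 − 244) = 108.84 → 109
G = 99 + 0.62 × (188 − 99) = 154.18 → 154
B = 160 + 0.62 × (156 − 160) = 157.52 → 158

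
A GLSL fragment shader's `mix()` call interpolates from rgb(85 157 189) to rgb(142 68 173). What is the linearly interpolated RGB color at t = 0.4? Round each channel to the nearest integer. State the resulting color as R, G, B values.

R = 85 + 0.4 × (142 − 85) = 85 + 0.4 × 57 = 107.8 → 108
G = 157 + 0.4 × (68 − 157) = 157 + 0.4 × -89 = 121.4 → 121
B = 189 + 0.4 × (173 − 189) = 189 + 0.4 × -16 = 182.6 → 183

(108, 121, 183)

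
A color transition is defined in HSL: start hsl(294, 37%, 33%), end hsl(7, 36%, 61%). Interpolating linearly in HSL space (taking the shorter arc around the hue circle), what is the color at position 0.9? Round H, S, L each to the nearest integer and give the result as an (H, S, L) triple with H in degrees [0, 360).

Hue: 7 − 294 = -287°, but |-287| > 180 so the shorter arc goes the other way: Δh = -287 + 360 = 73°.
H = 294 + 0.9 × (73) = 359.7 → 360 → 360 mod 360 = 0°
S = 37 + 0.9 × (36 − 37) = 36.1 → 36%
L = 33 + 0.9 × (61 − 33) = 58.2 → 58%

(0, 36, 58)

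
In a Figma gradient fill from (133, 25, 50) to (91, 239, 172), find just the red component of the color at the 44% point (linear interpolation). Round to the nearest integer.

R = 133 + 0.44 × (91 − 133) = 114.52 → 115

115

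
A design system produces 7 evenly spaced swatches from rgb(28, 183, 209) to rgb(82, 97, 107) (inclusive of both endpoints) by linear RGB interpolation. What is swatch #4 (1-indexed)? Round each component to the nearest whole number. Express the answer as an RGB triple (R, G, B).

With 7 swatches and endpoints inclusive, swatch 4 sits at t = (4 − 1)/(7 − 1) = 3/6 ≈ 0.5.
R = 28 + 0.5 × (82 − 28) = 55 → 55
G = 183 + 0.5 × (97 − 183) = 140 → 140
B = 209 + 0.5 × (107 − 209) = 158 → 158

(55, 140, 158)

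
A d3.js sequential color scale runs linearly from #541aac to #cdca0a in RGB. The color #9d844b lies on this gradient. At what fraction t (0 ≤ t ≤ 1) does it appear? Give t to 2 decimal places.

Invert the lerp on the G channel (largest span, 176): t = (132 − 26) / (202 − 26) = 106/176 = 0.60227.
Check on R: (157 − 84)/(205 − 84) = 0.6033 ✓

0.60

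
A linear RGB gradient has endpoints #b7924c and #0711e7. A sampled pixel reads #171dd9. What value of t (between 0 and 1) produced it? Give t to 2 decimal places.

Invert the lerp on the R channel (largest span, 176): t = (23 − 183) / (7 − 183) = -160/-176 = 0.90909.
Check on G: (29 − 146)/(17 − 146) = 0.907 ✓

0.91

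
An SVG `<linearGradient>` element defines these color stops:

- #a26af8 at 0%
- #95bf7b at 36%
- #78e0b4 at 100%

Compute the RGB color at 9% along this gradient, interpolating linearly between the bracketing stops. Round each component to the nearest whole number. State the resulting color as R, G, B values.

9% lies between the 0% and 36% stops, so the local fraction is t = (9 − 0)/(36 − 0) = 9/36 ≈ 0.25.
#a26af8 → (162, 106, 248); #95bf7b → (149, 191, 123).
R = 162 + 0.25 × (149 − 162) = 158.75 → 159
G = 106 + 0.25 × (191 − 106) = 127.25 → 127
B = 248 + 0.25 × (123 − 248) = 216.75 → 217

(159, 127, 217)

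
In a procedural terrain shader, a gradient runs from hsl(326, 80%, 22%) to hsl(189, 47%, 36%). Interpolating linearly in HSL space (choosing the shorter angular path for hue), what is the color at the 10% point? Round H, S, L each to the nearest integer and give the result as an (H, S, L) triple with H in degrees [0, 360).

(312, 77, 23)

Hue arc: Δh = 189 − 326 = -137° (|Δh| ≤ 180, already the shorter path).
H = 326 + 0.1 × (-137) = 312.3 → 312°
S = 80 + 0.1 × (47 − 80) = 76.7 → 77%
L = 22 + 0.1 × (36 − 22) = 23.4 → 23%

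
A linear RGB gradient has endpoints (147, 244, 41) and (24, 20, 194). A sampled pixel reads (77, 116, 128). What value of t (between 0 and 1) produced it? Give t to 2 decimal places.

0.57

Invert the lerp on the G channel (largest span, 224): t = (116 − 244) / (20 − 244) = -128/-224 = 0.57143.
Check on R: (77 − 147)/(24 − 147) = 0.5691 ✓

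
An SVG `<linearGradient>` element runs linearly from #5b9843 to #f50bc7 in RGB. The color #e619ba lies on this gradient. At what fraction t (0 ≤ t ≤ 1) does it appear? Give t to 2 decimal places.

0.90

Invert the lerp on the R channel (largest span, 154): t = (230 − 91) / (245 − 91) = 139/154 = 0.9026.
Check on G: (25 − 152)/(11 − 152) = 0.9007 ✓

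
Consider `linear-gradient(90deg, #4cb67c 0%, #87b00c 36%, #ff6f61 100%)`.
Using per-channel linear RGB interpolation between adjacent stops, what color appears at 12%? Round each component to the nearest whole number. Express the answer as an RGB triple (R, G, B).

(96, 180, 87)

12% lies between the 0% and 36% stops, so the local fraction is t = (12 − 0)/(36 − 0) = 12/36 ≈ 0.3333.
#4cb67c → (76, 182, 124); #87b00c → (135, 176, 12).
R = 76 + 0.3333 × (135 − 76) = 95.665 → 96
G = 182 + 0.3333 × (176 − 182) = 180 → 180
B = 124 + 0.3333 × (12 − 124) = 86.67 → 87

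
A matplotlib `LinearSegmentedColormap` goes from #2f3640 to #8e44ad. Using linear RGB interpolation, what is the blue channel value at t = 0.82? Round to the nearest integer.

B₁ = 64 (from #2f3640), B₂ = 173 (from #8e44ad).
B = 64 + 0.82 × (173 − 64) = 153.38 → 153

153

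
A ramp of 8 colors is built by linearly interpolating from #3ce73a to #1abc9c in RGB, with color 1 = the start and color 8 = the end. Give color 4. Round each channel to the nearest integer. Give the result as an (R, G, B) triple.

With 8 swatches and endpoints inclusive, swatch 4 sits at t = (4 − 1)/(8 − 1) = 3/7 ≈ 0.4286.
#3ce73a → (60, 231, 58); #1abc9c → (26, 188, 156).
R = 60 + 0.4286 × (26 − 60) = 45.428 → 45
G = 231 + 0.4286 × (188 − 231) = 212.57 → 213
B = 58 + 0.4286 × (156 − 58) = 100.003 → 100

(45, 213, 100)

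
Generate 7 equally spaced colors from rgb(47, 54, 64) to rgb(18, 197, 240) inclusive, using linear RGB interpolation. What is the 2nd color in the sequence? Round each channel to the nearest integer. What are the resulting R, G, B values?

(42, 78, 93)

With 7 swatches and endpoints inclusive, swatch 2 sits at t = (2 − 1)/(7 − 1) = 1/6 ≈ 0.1667.
R = 47 + 0.1667 × (18 − 47) = 42.166 → 42
G = 54 + 0.1667 × (197 − 54) = 77.838 → 78
B = 64 + 0.1667 × (240 − 64) = 93.339 → 93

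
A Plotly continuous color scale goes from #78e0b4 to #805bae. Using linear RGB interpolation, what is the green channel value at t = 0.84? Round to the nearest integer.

112

G₁ = 224 (from #78e0b4), G₂ = 91 (from #805bae).
G = 224 + 0.84 × (91 − 224) = 112.28 → 112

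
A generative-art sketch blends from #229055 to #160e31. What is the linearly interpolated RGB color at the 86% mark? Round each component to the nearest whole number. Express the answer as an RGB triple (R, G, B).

#229055 → (34, 144, 85); #160e31 → (22, 14, 49).
86% corresponds to t = 0.86.
R = 34 + 0.86 × (22 − 34) = 34 + 0.86 × -12 = 23.68 → 24
G = 144 + 0.86 × (14 − 144) = 144 + 0.86 × -130 = 32.2 → 32
B = 85 + 0.86 × (49 − 85) = 85 + 0.86 × -36 = 54.04 → 54

(24, 32, 54)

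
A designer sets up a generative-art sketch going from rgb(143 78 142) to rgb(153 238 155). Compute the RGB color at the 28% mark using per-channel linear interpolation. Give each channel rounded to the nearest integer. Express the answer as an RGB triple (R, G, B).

28% corresponds to t = 0.28.
R = 143 + 0.28 × (153 − 143) = 143 + 0.28 × 10 = 145.8 → 146
G = 78 + 0.28 × (238 − 78) = 78 + 0.28 × 160 = 122.8 → 123
B = 142 + 0.28 × (155 − 142) = 142 + 0.28 × 13 = 145.64 → 146

(146, 123, 146)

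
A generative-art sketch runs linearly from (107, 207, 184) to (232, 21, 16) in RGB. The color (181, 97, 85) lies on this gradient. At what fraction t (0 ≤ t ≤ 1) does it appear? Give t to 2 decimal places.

0.59

Invert the lerp on the G channel (largest span, 186): t = (97 − 207) / (21 − 207) = -110/-186 = 0.5914.
Check on R: (181 − 107)/(232 − 107) = 0.592 ✓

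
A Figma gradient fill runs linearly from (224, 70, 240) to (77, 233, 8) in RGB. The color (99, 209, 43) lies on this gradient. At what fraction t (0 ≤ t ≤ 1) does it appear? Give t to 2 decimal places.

Invert the lerp on the B channel (largest span, 232): t = (43 − 240) / (8 − 240) = -197/-232 = 0.84914.
Check on R: (99 − 224)/(77 − 224) = 0.8503 ✓

0.85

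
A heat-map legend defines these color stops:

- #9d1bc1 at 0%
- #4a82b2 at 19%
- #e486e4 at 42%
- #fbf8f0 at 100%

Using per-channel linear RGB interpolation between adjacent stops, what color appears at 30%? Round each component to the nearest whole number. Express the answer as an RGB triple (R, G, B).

30% lies between the 19% and 42% stops, so the local fraction is t = (30 − 19)/(42 − 19) = 11/23 ≈ 0.4783.
#4a82b2 → (74, 130, 178); #e486e4 → (228, 134, 228).
R = 74 + 0.4783 × (228 − 74) = 147.658 → 148
G = 130 + 0.4783 × (134 − 130) = 131.913 → 132
B = 178 + 0.4783 × (228 − 178) = 201.915 → 202

(148, 132, 202)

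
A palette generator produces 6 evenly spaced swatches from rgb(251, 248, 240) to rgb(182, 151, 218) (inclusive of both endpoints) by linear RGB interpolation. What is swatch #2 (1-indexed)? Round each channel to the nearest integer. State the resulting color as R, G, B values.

(237, 229, 236)

With 6 swatches and endpoints inclusive, swatch 2 sits at t = (2 − 1)/(6 − 1) = 1/5 ≈ 0.2.
R = 251 + 0.2 × (182 − 251) = 237.2 → 237
G = 248 + 0.2 × (151 − 248) = 228.6 → 229
B = 240 + 0.2 × (218 − 240) = 235.6 → 236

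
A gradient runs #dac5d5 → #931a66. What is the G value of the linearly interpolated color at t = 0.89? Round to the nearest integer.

45

G₁ = 197 (from #dac5d5), G₂ = 26 (from #931a66).
G = 197 + 0.89 × (26 − 197) = 44.81 → 45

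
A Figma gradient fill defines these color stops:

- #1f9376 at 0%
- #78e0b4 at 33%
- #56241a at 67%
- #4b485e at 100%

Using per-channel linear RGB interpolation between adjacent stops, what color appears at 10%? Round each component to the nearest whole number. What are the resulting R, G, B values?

(58, 170, 137)

10% lies between the 0% and 33% stops, so the local fraction is t = (10 − 0)/(33 − 0) = 10/33 ≈ 0.303.
#1f9376 → (31, 147, 118); #78e0b4 → (120, 224, 180).
R = 31 + 0.303 × (120 − 31) = 57.967 → 58
G = 147 + 0.303 × (224 − 147) = 170.331 → 170
B = 118 + 0.303 × (180 − 118) = 136.786 → 137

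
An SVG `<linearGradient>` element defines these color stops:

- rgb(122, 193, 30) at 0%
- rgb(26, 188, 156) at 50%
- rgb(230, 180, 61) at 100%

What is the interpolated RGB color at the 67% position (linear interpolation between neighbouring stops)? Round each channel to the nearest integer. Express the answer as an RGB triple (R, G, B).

(95, 185, 124)

67% lies between the 50% and 100% stops, so the local fraction is t = (67 − 50)/(100 − 50) = 17/50 ≈ 0.34.
R = 26 + 0.34 × (230 − 26) = 95.36 → 95
G = 188 + 0.34 × (180 − 188) = 185.28 → 185
B = 156 + 0.34 × (61 − 156) = 123.7 → 124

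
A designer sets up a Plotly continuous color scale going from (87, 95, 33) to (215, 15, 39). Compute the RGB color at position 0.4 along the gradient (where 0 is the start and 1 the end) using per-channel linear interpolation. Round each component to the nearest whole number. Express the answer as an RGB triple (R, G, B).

(138, 63, 35)

R = 87 + 0.4 × (215 − 87) = 87 + 0.4 × 128 = 138.2 → 138
G = 95 + 0.4 × (15 − 95) = 95 + 0.4 × -80 = 63 → 63
B = 33 + 0.4 × (39 − 33) = 33 + 0.4 × 6 = 35.4 → 35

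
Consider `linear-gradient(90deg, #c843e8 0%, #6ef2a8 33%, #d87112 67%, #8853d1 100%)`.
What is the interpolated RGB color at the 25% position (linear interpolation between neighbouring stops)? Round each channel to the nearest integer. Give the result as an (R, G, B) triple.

25% lies between the 0% and 33% stops, so the local fraction is t = (25 − 0)/(33 − 0) = 25/33 ≈ 0.7576.
#c843e8 → (200, 67, 232); #6ef2a8 → (110, 242, 168).
R = 200 + 0.7576 × (110 − 200) = 131.816 → 132
G = 67 + 0.7576 × (242 − 67) = 199.58 → 200
B = 232 + 0.7576 × (168 − 232) = 183.514 → 184

(132, 200, 184)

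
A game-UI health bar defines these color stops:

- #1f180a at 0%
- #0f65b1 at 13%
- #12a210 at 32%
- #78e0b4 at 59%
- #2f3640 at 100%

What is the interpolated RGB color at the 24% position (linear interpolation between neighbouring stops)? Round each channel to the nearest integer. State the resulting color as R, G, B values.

24% lies between the 13% and 32% stops, so the local fraction is t = (24 − 13)/(32 − 13) = 11/19 ≈ 0.5789.
#0f65b1 → (15, 101, 177); #12a210 → (18, 162, 16).
R = 15 + 0.5789 × (18 − 15) = 16.737 → 17
G = 101 + 0.5789 × (162 − 101) = 136.313 → 136
B = 177 + 0.5789 × (16 − 177) = 83.797 → 84

(17, 136, 84)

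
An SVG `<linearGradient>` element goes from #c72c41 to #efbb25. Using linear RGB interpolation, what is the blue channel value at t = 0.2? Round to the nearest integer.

B₁ = 65 (from #c72c41), B₂ = 37 (from #efbb25).
B = 65 + 0.2 × (37 − 65) = 59.4 → 59

59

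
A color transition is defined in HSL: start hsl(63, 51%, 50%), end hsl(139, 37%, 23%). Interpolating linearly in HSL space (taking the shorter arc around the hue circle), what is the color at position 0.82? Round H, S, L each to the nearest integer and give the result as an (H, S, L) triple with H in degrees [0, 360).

Hue arc: Δh = 139 − 63 = 76° (|Δh| ≤ 180, already the shorter path).
H = 63 + 0.82 × (76) = 125.32 → 125°
S = 51 + 0.82 × (37 − 51) = 39.52 → 40%
L = 50 + 0.82 × (23 − 50) = 27.86 → 28%

(125, 40, 28)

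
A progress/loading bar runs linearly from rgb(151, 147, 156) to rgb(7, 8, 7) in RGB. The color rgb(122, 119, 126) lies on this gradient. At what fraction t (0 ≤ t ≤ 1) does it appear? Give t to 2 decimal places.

0.20

Invert the lerp on the B channel (largest span, 149): t = (126 − 156) / (7 − 156) = -30/-149 = 0.20134.
Check on R: (122 − 151)/(7 − 151) = 0.2014 ✓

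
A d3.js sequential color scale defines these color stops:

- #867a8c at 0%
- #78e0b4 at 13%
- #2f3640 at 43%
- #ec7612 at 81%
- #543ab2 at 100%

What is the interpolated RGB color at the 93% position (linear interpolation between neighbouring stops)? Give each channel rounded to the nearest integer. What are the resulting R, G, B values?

(140, 80, 119)

93% lies between the 81% and 100% stops, so the local fraction is t = (93 − 81)/(100 − 81) = 12/19 ≈ 0.6316.
#ec7612 → (236, 118, 18); #543ab2 → (84, 58, 178).
R = 236 + 0.6316 × (84 − 236) = 139.997 → 140
G = 118 + 0.6316 × (58 − 118) = 80.104 → 80
B = 18 + 0.6316 × (178 − 18) = 119.056 → 119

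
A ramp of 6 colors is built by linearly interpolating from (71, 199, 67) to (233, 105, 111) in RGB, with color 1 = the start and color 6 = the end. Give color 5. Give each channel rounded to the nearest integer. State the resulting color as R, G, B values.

(201, 124, 102)

With 6 swatches and endpoints inclusive, swatch 5 sits at t = (5 − 1)/(6 − 1) = 4/5 ≈ 0.8.
R = 71 + 0.8 × (233 − 71) = 200.6 → 201
G = 199 + 0.8 × (105 − 199) = 123.8 → 124
B = 67 + 0.8 × (111 − 67) = 102.2 → 102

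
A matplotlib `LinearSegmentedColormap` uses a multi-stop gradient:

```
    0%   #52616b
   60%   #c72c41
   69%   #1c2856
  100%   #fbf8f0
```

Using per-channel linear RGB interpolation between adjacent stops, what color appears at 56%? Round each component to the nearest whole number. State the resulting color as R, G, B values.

(191, 48, 68)

56% lies between the 0% and 60% stops, so the local fraction is t = (56 − 0)/(60 − 0) = 56/60 ≈ 0.9333.
#52616b → (82, 97, 107); #c72c41 → (199, 44, 65).
R = 82 + 0.9333 × (199 − 82) = 191.196 → 191
G = 97 + 0.9333 × (44 − 97) = 47.535 → 48
B = 107 + 0.9333 × (65 − 107) = 67.801 → 68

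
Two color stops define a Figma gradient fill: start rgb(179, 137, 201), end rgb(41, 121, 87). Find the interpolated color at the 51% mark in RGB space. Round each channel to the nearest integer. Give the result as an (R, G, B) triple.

51% corresponds to t = 0.51.
R = 179 + 0.51 × (41 − 179) = 179 + 0.51 × -138 = 108.62 → 109
G = 137 + 0.51 × (121 − 137) = 137 + 0.51 × -16 = 128.84 → 129
B = 201 + 0.51 × (87 − 201) = 201 + 0.51 × -114 = 142.86 → 143

(109, 129, 143)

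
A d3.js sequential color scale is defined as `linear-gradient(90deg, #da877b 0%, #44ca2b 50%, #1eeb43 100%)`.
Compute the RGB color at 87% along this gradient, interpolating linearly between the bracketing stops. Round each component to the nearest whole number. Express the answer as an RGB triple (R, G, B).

87% lies between the 50% and 100% stops, so the local fraction is t = (87 − 50)/(100 − 50) = 37/50 ≈ 0.74.
#44ca2b → (68, 202, 43); #1eeb43 → (30, 235, 67).
R = 68 + 0.74 × (30 − 68) = 39.88 → 40
G = 202 + 0.74 × (235 − 202) = 226.42 → 226
B = 43 + 0.74 × (67 − 43) = 60.76 → 61

(40, 226, 61)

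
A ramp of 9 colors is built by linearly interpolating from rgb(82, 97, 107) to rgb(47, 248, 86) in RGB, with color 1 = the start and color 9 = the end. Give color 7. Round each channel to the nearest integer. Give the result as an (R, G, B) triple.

(56, 210, 91)

With 9 swatches and endpoints inclusive, swatch 7 sits at t = (7 − 1)/(9 − 1) = 6/8 ≈ 0.75.
R = 82 + 0.75 × (47 − 82) = 55.75 → 56
G = 97 + 0.75 × (248 − 97) = 210.25 → 210
B = 107 + 0.75 × (86 − 107) = 91.25 → 91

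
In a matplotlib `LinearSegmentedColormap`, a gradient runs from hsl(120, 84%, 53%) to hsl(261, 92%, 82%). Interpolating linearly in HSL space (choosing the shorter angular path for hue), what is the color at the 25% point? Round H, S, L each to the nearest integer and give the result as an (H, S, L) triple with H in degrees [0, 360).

(155, 86, 60)

Hue arc: Δh = 261 − 120 = 141° (|Δh| ≤ 180, already the shorter path).
H = 120 + 0.25 × (141) = 155.25 → 155°
S = 84 + 0.25 × (92 − 84) = 86 → 86%
L = 53 + 0.25 × (82 − 53) = 60.25 → 60%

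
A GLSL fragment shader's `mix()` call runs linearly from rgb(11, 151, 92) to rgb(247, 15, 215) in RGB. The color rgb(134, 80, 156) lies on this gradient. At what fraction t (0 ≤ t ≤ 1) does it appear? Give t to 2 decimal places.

0.52

Invert the lerp on the R channel (largest span, 236): t = (134 − 11) / (247 − 11) = 123/236 = 0.52119.
Check on G: (80 − 151)/(15 − 151) = 0.5221 ✓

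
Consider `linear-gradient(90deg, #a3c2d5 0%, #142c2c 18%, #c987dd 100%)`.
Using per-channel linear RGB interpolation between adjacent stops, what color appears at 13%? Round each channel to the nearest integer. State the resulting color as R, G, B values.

(60, 86, 91)

13% lies between the 0% and 18% stops, so the local fraction is t = (13 − 0)/(18 − 0) = 13/18 ≈ 0.7222.
#a3c2d5 → (163, 194, 213); #142c2c → (20, 44, 44).
R = 163 + 0.7222 × (20 − 163) = 59.725 → 60
G = 194 + 0.7222 × (44 − 194) = 85.67 → 86
B = 213 + 0.7222 × (44 − 213) = 90.948 → 91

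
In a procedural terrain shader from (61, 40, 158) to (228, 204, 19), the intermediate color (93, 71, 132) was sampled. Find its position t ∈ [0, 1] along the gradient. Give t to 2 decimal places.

0.19

Invert the lerp on the R channel (largest span, 167): t = (93 − 61) / (228 − 61) = 32/167 = 0.19162.
Check on G: (71 − 40)/(204 − 40) = 0.189 ✓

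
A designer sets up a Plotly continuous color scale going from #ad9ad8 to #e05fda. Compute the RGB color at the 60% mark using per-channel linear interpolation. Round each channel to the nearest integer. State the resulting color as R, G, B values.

#ad9ad8 → (173, 154, 216); #e05fda → (224, 95, 218).
60% corresponds to t = 0.6.
R = 173 + 0.6 × (224 − 173) = 173 + 0.6 × 51 = 203.6 → 204
G = 154 + 0.6 × (95 − 154) = 154 + 0.6 × -59 = 118.6 → 119
B = 216 + 0.6 × (218 − 216) = 216 + 0.6 × 2 = 217.2 → 217

(204, 119, 217)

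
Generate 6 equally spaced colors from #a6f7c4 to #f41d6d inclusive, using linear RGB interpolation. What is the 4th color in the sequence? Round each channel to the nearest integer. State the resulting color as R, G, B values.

With 6 swatches and endpoints inclusive, swatch 4 sits at t = (4 − 1)/(6 − 1) = 3/5 ≈ 0.6.
#a6f7c4 → (166, 247, 196); #f41d6d → (244, 29, 109).
R = 166 + 0.6 × (244 − 166) = 212.8 → 213
G = 247 + 0.6 × (29 − 247) = 116.2 → 116
B = 196 + 0.6 × (109 − 196) = 143.8 → 144

(213, 116, 144)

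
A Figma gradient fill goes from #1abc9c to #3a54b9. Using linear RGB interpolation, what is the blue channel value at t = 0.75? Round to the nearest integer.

178

B₁ = 156 (from #1abc9c), B₂ = 185 (from #3a54b9).
B = 156 + 0.75 × (185 − 156) = 177.75 → 178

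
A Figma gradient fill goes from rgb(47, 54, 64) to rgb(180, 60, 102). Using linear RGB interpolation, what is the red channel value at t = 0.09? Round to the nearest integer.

R = 47 + 0.09 × (180 − 47) = 58.97 → 59

59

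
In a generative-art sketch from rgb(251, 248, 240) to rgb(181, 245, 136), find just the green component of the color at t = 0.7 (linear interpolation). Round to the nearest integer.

246

G = 248 + 0.7 × (245 − 248) = 245.9 → 246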